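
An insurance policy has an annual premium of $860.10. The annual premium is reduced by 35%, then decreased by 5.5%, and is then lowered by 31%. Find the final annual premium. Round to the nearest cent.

$364.54

Each change multiplies by a factor: 0.65 × 0.945 × 0.69 = 0.4238325.
$860.10 × 0.4238325 = $364.53833325 ≈ $364.54.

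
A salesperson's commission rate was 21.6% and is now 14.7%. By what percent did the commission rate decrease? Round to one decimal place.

31.9%

The change is 14.7 − 21.6 = -6.9 percentage points.
Relative to the original 21.6%, that is -6.9 ÷ 21.6 ≈ -31.9%.
So the commission rate fell by 31.9%.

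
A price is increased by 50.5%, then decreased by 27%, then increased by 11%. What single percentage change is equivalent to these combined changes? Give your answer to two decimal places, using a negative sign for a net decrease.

21.95%

A 50.5% increase multiplies by 1.505.
Then a 27% decrease: 1.505 × 0.73 = 1.09865.
Then an 11% increase: 1.09865 × 1.11 = 1.2195015.
Overall factor 1.2195015, i.e. 21.95%.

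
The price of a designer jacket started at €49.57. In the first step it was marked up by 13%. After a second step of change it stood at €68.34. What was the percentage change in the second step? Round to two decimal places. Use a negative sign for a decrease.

22.00%

After the first step: €49.57 × 1.13 = €56.0141.
Second-step multiplier: €68.34 ÷ €56.0141 ≈ 1.22005.
That is a change of 22.00%.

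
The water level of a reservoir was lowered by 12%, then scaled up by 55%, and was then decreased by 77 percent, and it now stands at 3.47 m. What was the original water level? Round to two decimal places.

Undoing the 77% decrease: 3.47 ÷ 0.23 ≈ 15.086957.
Undoing the 55% increase: 15.086957 ÷ 1.55 ≈ 9.733521.
Undoing the 12% decrease: 9.733521 ÷ 0.88 ≈ 11.06 m.

11.06 m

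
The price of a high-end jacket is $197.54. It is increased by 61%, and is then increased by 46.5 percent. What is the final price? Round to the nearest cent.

$465.93

After the 61% increase: $197.54 × 1.61 = $318.0394.
Apply the 46.5% increase: $318.0394 × 1.465 = $465.927721 ≈ $465.93.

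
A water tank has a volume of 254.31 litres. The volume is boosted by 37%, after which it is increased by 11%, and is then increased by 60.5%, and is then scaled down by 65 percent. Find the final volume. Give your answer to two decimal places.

37% increase: 254.31 × 1.37 = 348.4047.
11% increase: 348.4047 × 1.11 = 386.729217.
60.5% increase: 386.729217 × 1.605 = 620.700393285.
Apply the 65% decrease: 620.700393285 × 0.35 = 217.24513764975 ≈ 217.25.

217.25 litres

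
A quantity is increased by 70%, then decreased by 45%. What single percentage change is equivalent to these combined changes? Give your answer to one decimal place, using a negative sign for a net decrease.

The combined multiplier is 1.7 × 0.55 = 0.935.
That corresponds to a decrease of 6.5%.

-6.5%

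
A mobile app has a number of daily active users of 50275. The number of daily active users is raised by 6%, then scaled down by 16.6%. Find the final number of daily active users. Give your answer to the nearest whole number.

Each change multiplies by a factor: 1.06 × 0.834 = 0.88404.
50275 × 0.88404 = 44445.111 ≈ 44445.

44445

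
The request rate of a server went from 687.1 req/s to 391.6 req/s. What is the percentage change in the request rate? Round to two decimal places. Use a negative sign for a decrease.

Change: 391.6 − 687.1 = -295.5.
Relative to the original: -295.5 ÷ 687.1 ≈ -43.01%.

-43.01%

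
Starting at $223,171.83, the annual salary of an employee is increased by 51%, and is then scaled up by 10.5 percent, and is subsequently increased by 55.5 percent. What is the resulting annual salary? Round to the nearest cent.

Each change multiplies by a factor: 1.51 × 1.105 × 1.555 = 2.59459525.
$223,171.83 × 2.59459525 = $579040.5700518075 ≈ $579,040.57.

$579,040.57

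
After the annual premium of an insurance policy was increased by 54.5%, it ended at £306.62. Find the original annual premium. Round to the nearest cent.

The overall multiplier applied was 1.545.
So the original annual premium was £306.62 ÷ 1.545 ≈ £198.46.

£198.46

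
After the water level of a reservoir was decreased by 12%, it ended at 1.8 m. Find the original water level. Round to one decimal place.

The overall multiplier applied was 0.88.
So the original water level was 1.8 ÷ 0.88 ≈ 2.0 m.

2.0 m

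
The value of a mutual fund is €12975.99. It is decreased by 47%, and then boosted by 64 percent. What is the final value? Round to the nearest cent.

47% decrease: €12975.99 × 0.53 = €6877.2747.
Apply the 64% increase: €6877.2747 × 1.64 = €11278.730508 ≈ €11278.73.

€11278.73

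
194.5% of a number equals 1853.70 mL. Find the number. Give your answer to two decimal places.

953.06 mL

1853.70 mL ÷ 1.945 ≈ 953.06 mL.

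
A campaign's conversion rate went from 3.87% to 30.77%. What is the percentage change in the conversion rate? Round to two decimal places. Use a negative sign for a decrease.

695.09%

The change is 30.77 − 3.87 = 26.90 percentage points.
Relative to the original 3.87%, that is 26.90 ÷ 3.87 ≈ 695.09%.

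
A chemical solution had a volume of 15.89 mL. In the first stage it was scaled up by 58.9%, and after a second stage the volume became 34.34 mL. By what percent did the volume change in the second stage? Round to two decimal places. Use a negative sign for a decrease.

36.00%

After the first stage: 15.89 × 1.589 = 25.24921.
Second-stage multiplier: 34.34 ÷ 25.24921 ≈ 1.360043.
That is a change of 36.00%.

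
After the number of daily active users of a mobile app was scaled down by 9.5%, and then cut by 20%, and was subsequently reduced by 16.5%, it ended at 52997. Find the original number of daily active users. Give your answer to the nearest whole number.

87665

Undoing the 16.5% decrease: 52997 ÷ 0.835 ≈ 63469.461078.
Undoing the 20% decrease: 63469.461078 ÷ 0.8 ≈ 79336.826348.
Undoing the 9.5% decrease: 79336.826348 ÷ 0.905 ≈ 87665.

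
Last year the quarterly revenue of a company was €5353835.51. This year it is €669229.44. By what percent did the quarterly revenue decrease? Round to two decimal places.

87.50%

Change: €669229.44 − €5353835.51 = -€4684606.07.
Relative to the original: -€4684606.07 ÷ €5353835.51 ≈ -87.50%.
So the quarterly revenue decreased by 87.50%.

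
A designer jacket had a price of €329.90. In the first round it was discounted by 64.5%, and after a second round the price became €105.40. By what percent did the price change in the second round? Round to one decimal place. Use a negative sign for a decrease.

After the first round: €329.90 × 0.355 = €117.1145.
Second-round multiplier: €105.40 ÷ €117.1145 ≈ 0.89997.
That is a change of -10.0%.

-10.0%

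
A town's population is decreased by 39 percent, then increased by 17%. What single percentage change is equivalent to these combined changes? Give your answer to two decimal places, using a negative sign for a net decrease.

-28.63%

A 39% decrease multiplies by 0.61.
Then a 17% increase: 0.61 × 1.17 = 0.7137.
Overall factor 0.7137, i.e. -28.63%.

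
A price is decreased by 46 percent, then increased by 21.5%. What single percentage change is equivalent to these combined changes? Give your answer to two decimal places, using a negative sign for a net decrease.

A 46% decrease multiplies by 0.54.
Then a 21.5% increase: 0.54 × 1.215 = 0.6561.
Overall factor 0.6561, i.e. -34.39%.

-34.39%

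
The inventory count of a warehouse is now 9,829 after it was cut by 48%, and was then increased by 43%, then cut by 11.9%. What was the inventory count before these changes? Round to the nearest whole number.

15,004

Undoing the 11.9% decrease: 9,829 ÷ 0.881 ≈ 11156.640182.
Undoing the 43% increase: 11156.640182 ÷ 1.43 ≈ 7801.846281.
Undoing the 48% decrease: 7801.846281 ÷ 0.52 ≈ 15,004.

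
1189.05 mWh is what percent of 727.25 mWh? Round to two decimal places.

1189.05 mWh ÷ 727.25 mWh ≈ 163.50%.

163.50%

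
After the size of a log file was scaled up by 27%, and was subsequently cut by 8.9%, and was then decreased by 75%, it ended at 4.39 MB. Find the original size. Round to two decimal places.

The overall multiplier applied was 1.27 × 0.911 × 0.25 = 0.2892425.
So the original size was 4.39 ÷ 0.2892425 ≈ 15.18 MB.

15.18 MB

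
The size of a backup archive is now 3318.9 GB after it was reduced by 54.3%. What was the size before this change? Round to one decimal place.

7262.4 GB

The overall multiplier applied was 0.457.
So the original size was 3318.9 ÷ 0.457 ≈ 7262.4 GB.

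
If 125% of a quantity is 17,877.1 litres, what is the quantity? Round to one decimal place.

17,877.1 litres ÷ 1.25 ≈ 14,301.7 litres.

14,301.7 litres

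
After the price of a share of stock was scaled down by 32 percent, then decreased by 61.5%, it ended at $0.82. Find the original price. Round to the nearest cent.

Undoing the 61.5% decrease: $0.82 ÷ 0.385 ≈ $2.12987.
Undoing the 32% decrease: $2.12987 ÷ 0.68 ≈ $3.13.

$3.13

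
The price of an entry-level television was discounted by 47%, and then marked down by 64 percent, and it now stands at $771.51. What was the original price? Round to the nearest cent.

Undoing the 64% decrease: $771.51 ÷ 0.36 ≈ $2143.083333.
Undoing the 47% decrease: $2143.083333 ÷ 0.53 ≈ $4,043.55.

$4,043.55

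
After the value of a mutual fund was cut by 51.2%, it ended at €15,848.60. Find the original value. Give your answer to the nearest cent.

€32,476.64

The overall multiplier applied was 0.488.
So the original value was €15,848.60 ÷ 0.488 ≈ €32,476.64.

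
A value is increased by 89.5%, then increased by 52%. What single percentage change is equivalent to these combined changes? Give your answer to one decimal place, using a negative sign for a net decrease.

An 89.5% increase multiplies by 1.895.
Then a 52% increase: 1.895 × 1.52 = 2.8804.
Overall factor 2.8804, i.e. 188.0%.

188.0%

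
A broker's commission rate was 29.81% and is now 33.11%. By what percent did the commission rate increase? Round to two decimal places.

11.07%

The change is 33.11 − 29.81 = 3.30 percentage points.
Relative to the original 29.81%, that is 3.30 ÷ 29.81 ≈ 11.07%.
So the commission rate rose by 11.07%.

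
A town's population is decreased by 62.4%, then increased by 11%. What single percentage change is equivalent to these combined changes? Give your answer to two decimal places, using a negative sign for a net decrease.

A 62.4% decrease multiplies by 0.376.
Then an 11% increase: 0.376 × 1.11 = 0.41736.
Overall factor 0.41736, i.e. -58.26%.

-58.26%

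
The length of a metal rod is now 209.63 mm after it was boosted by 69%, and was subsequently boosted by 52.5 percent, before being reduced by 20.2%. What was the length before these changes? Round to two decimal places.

101.93 mm

Undoing the 20.2% decrease: 209.63 ÷ 0.798 ≈ 262.694236.
Undoing the 52.5% increase: 262.694236 ÷ 1.525 ≈ 172.258515.
Undoing the 69% increase: 172.258515 ÷ 1.69 ≈ 101.93 mm.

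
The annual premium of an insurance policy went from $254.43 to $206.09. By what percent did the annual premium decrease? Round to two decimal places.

Change: $206.09 − $254.43 = -$48.34.
Relative to the original: -$48.34 ÷ $254.43 ≈ -19.00%.
So the annual premium decreased by 19.00%.

19.00%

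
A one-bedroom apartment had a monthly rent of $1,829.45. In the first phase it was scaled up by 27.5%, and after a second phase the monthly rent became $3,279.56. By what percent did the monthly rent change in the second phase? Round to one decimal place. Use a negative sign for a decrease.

40.6%

After the first phase: $1,829.45 × 1.275 = $2332.54875.
Second-phase multiplier: $3,279.56 ÷ $2332.54875 ≈ 1.406.
That is a change of 40.6%.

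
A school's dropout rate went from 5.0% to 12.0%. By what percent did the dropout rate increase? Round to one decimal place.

The change is 12.0 − 5.0 = 7.0 percentage points.
Relative to the original 5.0%, that is 7.0 ÷ 5.0 = 140.0%.
So the dropout rate rose by 140.0%.

140.0%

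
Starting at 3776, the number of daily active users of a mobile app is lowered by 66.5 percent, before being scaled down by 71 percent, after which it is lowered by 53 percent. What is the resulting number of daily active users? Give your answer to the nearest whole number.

Apply the 66.5% decrease: 3776 × 0.335 = 1264.96.
Apply the 71% decrease: 1264.96 × 0.29 = 366.8384.
53% decrease: 366.8384 × 0.47 = 172.414048 ≈ 172.

172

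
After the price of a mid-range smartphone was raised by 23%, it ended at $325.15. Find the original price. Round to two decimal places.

$264.35

The overall multiplier applied was 1.23.
So the original price was $325.15 ÷ 1.23 ≈ $264.35.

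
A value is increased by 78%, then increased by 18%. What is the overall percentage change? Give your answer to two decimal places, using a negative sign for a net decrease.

The combined multiplier is 1.78 × 1.18 = 2.1004.
That corresponds to an increase of 110.04%.

110.04%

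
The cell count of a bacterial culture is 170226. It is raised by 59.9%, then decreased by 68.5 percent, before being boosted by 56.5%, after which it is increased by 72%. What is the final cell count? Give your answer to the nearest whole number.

Apply the 59.9% increase: 170226 × 1.599 = 272191.374.
68.5% decrease: 272191.374 × 0.315 = 85740.28281.
56.5% increase: 85740.28281 × 1.565 = 134183.54259765.
72% increase: 134183.54259765 × 1.72 = 230795.693267958 ≈ 230796.

230796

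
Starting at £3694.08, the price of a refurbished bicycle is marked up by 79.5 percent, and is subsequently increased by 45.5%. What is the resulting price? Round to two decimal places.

£9647.92

Each change multiplies by a factor: 1.795 × 1.455 = 2.611725.
£3694.08 × 2.611725 = £9647.921088 ≈ £9647.92.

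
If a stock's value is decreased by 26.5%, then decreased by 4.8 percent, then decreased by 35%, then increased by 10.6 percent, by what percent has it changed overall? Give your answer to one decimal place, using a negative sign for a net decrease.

The combined multiplier is 0.735 × 0.952 × 0.65 × 1.106 = 0.503028708.
That corresponds to a decrease of 49.7%.

-49.7%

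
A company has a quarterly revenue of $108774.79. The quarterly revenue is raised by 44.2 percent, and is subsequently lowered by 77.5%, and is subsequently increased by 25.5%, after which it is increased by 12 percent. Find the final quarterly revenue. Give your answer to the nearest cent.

Apply the 44.2% increase: $108774.79 × 1.442 = $156853.24718.
After the 77.5% decrease: $156853.24718 × 0.225 = $35291.9806155.
Apply the 25.5% increase: $35291.9806155 × 1.255 = $44291.4356724525.
After the 12% increase: $44291.4356724525 × 1.12 = $49606.4079531468 ≈ $49606.41.

$49606.41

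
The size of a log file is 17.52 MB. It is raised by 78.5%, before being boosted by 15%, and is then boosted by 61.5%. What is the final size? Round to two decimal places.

Apply the 78.5% increase: 17.52 × 1.785 = 31.2732.
Apply the 15% increase: 31.2732 × 1.15 = 35.96418.
After the 61.5% increase: 35.96418 × 1.615 = 58.0821507 ≈ 58.08.

58.08 MB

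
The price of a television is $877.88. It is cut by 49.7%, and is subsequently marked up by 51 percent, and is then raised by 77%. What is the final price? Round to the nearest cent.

$1180.19

Apply the 49.7% decrease: $877.88 × 0.503 = $441.57364.
After the 51% increase: $441.57364 × 1.51 = $666.7761964.
77% increase: $666.7761964 × 1.77 = $1180.193867628 ≈ $1180.19.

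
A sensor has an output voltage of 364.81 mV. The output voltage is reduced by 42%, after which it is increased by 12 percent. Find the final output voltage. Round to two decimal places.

Each change multiplies by a factor: 0.58 × 1.12 = 0.6496.
364.81 × 0.6496 = 236.980576 ≈ 236.98.

236.98 mV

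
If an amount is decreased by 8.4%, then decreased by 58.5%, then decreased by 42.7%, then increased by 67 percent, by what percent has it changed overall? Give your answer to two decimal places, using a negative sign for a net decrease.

-63.62%

The combined multiplier is 0.916 × 0.415 × 0.573 × 1.67 = 0.3637597674.
That corresponds to a decrease of 63.62%.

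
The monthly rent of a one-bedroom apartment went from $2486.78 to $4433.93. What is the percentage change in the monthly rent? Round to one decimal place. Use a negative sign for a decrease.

Change: $4433.93 − $2486.78 = $1947.15.
Relative to the original: $1947.15 ÷ $2486.78 ≈ 78.3%.

78.3%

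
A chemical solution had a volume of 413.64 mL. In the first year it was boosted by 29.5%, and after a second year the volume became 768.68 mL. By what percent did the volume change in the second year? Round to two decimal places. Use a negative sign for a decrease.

After the first year: 413.64 × 1.295 = 535.6638.
Second-year multiplier: 768.68 ÷ 535.6638 ≈ 1.435005.
That is a change of 43.50%.

43.50%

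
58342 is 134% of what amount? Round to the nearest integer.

58342 ÷ 1.34 ≈ 43539.

43539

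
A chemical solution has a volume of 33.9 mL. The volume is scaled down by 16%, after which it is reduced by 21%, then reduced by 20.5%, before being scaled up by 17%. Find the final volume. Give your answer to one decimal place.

Each change multiplies by a factor: 0.84 × 0.79 × 0.795 × 1.17 = 0.61724754.
33.9 × 0.61724754 = 20.924691606 ≈ 20.9.

20.9 mL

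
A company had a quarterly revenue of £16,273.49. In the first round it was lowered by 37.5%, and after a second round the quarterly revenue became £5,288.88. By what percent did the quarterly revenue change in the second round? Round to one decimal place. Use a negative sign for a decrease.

After the first round: £16,273.49 × 0.625 = £10170.93125.
Second-round multiplier: £5,288.88 ÷ £10170.93125 ≈ 0.52.
That is a change of -48.0%.

-48.0%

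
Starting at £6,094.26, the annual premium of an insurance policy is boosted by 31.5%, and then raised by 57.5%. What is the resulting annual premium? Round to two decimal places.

£12,621.97

Each change multiplies by a factor: 1.315 × 1.575 = 2.071125.
£6,094.26 × 2.071125 = £12621.9742425 ≈ £12,621.97.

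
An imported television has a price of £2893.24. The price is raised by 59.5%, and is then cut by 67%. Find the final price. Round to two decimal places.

£1522.86

Apply the 59.5% increase: £2893.24 × 1.595 = £4614.7178.
After the 67% decrease: £4614.7178 × 0.33 = £1522.856874 ≈ £1522.86.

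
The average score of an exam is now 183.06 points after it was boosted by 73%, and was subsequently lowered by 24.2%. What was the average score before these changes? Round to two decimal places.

139.60 points

The overall multiplier applied was 1.73 × 0.758 = 1.31134.
So the original average score was 183.06 ÷ 1.31134 ≈ 139.60 points.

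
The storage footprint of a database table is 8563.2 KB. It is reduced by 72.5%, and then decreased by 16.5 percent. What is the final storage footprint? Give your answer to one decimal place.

Each change multiplies by a factor: 0.275 × 0.835 = 0.229625.
8563.2 × 0.229625 = 1966.3248 ≈ 1966.3.

1966.3 KB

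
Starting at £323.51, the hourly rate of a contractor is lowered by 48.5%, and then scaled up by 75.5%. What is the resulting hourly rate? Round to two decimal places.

Each change multiplies by a factor: 0.515 × 1.755 = 0.903825.
£323.51 × 0.903825 = £292.39642575 ≈ £292.40.

£292.40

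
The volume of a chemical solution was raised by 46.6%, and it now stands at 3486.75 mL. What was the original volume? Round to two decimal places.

The overall multiplier applied was 1.466.
So the original volume was 3486.75 ÷ 1.466 ≈ 2378.41 mL.

2378.41 mL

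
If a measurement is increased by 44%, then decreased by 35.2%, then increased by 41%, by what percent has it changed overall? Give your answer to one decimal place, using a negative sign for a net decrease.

31.6%

A 44% increase multiplies by 1.44.
Then a 35.2% decrease: 1.44 × 0.648 = 0.93312.
Then a 41% increase: 0.93312 × 1.41 = 1.3156992.
Overall factor 1.3156992, i.e. 31.6%.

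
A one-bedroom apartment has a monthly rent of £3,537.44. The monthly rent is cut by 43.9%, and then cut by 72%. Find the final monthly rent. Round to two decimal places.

43.9% decrease: £3,537.44 × 0.561 = £1984.50384.
Apply the 72% decrease: £1984.50384 × 0.28 = £555.6610752 ≈ £555.66.

£555.66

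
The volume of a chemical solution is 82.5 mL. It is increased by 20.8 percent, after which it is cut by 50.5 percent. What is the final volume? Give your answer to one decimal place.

Each change multiplies by a factor: 1.208 × 0.495 = 0.59796.
82.5 × 0.59796 = 49.3317 ≈ 49.3.

49.3 mL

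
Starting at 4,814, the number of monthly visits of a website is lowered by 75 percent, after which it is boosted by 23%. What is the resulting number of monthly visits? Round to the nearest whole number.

Each change multiplies by a factor: 0.25 × 1.23 = 0.3075.
4,814 × 0.3075 = 1480.305 ≈ 1,480.

1,480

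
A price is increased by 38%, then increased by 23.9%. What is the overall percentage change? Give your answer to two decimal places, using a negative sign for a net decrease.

70.98%

The combined multiplier is 1.38 × 1.239 = 1.70982.
That corresponds to an increase of 70.98%.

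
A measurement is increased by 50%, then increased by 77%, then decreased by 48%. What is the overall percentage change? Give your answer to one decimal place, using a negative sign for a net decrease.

38.1%

The combined multiplier is 1.5 × 1.77 × 0.52 = 1.3806.
That corresponds to an increase of 38.1%.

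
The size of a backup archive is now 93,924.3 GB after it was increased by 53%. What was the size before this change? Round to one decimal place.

The overall multiplier applied was 1.53.
So the original size was 93,924.3 ÷ 1.53 ≈ 61,388.4 GB.

61,388.4 GB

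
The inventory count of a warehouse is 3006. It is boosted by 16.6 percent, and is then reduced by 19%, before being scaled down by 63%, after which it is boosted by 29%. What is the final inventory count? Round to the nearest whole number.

1355

Apply the 16.6% increase: 3006 × 1.166 = 3504.996.
19% decrease: 3504.996 × 0.81 = 2839.04676.
63% decrease: 2839.04676 × 0.37 = 1050.4473012.
Apply the 29% increase: 1050.4473012 × 1.29 = 1355.077018548 ≈ 1355.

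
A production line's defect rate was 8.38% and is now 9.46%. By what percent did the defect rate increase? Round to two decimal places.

The change is 9.46 − 8.38 = 1.08 percentage points.
Relative to the original 8.38%, that is 1.08 ÷ 8.38 ≈ 12.89%.
So the defect rate rose by 12.89%.

12.89%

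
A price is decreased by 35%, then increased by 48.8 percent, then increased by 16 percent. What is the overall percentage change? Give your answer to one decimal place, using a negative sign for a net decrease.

A 35% decrease multiplies by 0.65.
Then a 48.8% increase: 0.65 × 1.488 = 0.9672.
Then a 16% increase: 0.9672 × 1.16 = 1.121952.
Overall factor 1.121952, i.e. 12.2%.

12.2%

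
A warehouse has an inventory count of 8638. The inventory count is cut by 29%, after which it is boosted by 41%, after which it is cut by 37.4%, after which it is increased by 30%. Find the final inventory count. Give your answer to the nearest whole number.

7037

Each change multiplies by a factor: 0.71 × 1.41 × 0.626 × 1.3 = 0.81469518.
8638 × 0.81469518 = 7037.33696484 ≈ 7037.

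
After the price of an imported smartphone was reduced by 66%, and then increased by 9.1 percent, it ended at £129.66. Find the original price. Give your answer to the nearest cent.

£349.54

The overall multiplier applied was 0.34 × 1.091 = 0.37094.
So the original price was £129.66 ÷ 0.37094 ≈ £349.54.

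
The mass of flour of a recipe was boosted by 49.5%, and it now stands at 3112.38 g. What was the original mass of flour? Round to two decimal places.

2081.86 g

The overall multiplier applied was 1.495.
So the original mass of flour was 3112.38 ÷ 1.495 ≈ 2081.86 g.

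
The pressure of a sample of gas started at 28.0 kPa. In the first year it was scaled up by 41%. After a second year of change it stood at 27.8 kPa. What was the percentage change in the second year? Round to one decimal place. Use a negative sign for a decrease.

-29.6%

After the first year: 28.0 × 1.41 = 39.48.
Second-year multiplier: 27.8 ÷ 39.48 ≈ 0.70415.
That is a change of -29.6%.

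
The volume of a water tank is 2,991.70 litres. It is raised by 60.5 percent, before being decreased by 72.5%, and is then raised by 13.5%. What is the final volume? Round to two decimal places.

1,498.72 litres

Each change multiplies by a factor: 1.605 × 0.275 × 1.135 = 0.500960625.
2,991.70 × 0.500960625 = 1498.7239018125 ≈ 1,498.72.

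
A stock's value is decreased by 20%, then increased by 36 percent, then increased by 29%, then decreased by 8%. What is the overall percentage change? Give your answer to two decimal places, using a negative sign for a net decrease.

A 20% decrease multiplies by 0.8.
Then a 36% increase: 0.8 × 1.36 = 1.088.
Then a 29% increase: 1.088 × 1.29 = 1.40352.
Then an 8% decrease: 1.40352 × 0.92 = 1.2912384.
Overall factor 1.2912384, i.e. 29.12%.

29.12%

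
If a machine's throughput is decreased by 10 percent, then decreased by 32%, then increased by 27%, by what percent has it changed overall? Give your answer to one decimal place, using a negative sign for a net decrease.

The combined multiplier is 0.9 × 0.68 × 1.27 = 0.77724.
That corresponds to a decrease of 22.3%.

-22.3%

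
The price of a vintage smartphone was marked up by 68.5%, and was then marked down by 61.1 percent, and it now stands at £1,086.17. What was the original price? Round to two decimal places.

The overall multiplier applied was 1.685 × 0.389 = 0.655465.
So the original price was £1,086.17 ÷ 0.655465 ≈ £1,657.10.

£1,657.10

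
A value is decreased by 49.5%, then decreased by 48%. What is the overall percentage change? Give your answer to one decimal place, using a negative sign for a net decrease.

The combined multiplier is 0.505 × 0.52 = 0.2626.
That corresponds to a decrease of 73.7%.

-73.7%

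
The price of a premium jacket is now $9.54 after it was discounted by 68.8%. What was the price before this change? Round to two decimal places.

$30.58

The overall multiplier applied was 0.312.
So the original price was $9.54 ÷ 0.312 ≈ $30.58.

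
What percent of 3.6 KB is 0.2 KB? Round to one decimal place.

0.2 KB ÷ 3.6 KB ≈ 5.6%.

5.6%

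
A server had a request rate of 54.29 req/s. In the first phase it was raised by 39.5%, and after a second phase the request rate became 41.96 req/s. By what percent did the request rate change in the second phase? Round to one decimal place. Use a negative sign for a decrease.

After the first phase: 54.29 × 1.395 = 75.73455.
Second-phase multiplier: 41.96 ÷ 75.73455 ≈ 0.55404.
That is a change of -44.6%.

-44.6%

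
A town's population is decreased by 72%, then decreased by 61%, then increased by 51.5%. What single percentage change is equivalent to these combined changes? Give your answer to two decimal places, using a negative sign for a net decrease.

The combined multiplier is 0.28 × 0.39 × 1.515 = 0.165438.
That corresponds to a decrease of 83.46%.

-83.46%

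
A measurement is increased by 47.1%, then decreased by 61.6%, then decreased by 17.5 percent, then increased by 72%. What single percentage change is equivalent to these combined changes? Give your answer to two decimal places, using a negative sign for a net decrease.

-19.85%

The combined multiplier is 1.471 × 0.384 × 0.825 × 1.72 = 0.801542016.
That corresponds to a decrease of 19.85%.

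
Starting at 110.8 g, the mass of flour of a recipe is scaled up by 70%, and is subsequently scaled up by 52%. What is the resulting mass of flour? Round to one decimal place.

286.3 g

After the 70% increase: 110.8 × 1.7 = 188.36.
52% increase: 188.36 × 1.52 = 286.3072 ≈ 286.3.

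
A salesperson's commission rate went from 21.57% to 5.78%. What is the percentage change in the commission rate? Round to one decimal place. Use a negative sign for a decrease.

The change is 5.78 − 21.57 = -15.79 percentage points.
Relative to the original 21.57%, that is -15.79 ÷ 21.57 ≈ -73.2%.

-73.2%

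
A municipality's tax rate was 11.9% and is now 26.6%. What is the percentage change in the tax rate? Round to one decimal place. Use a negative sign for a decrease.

123.5%

The change is 26.6 − 11.9 = 14.7 percentage points.
Relative to the original 11.9%, that is 14.7 ÷ 11.9 ≈ 123.5%.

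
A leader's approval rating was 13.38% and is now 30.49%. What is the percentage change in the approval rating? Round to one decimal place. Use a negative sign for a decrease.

127.9%

The change is 30.49 − 13.38 = 17.11 percentage points.
Relative to the original 13.38%, that is 17.11 ÷ 13.38 ≈ 127.9%.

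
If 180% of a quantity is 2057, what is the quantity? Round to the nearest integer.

2057 ÷ 1.8 ≈ 1143.

1143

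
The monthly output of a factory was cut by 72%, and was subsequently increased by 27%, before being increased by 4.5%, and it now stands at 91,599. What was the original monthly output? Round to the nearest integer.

246,498

Undoing the 4.5% increase: 91,599 ÷ 1.045 ≈ 87654.545455.
Undoing the 27% increase: 87654.545455 ÷ 1.27 ≈ 69019.32713.
Undoing the 72% decrease: 69019.32713 ÷ 0.28 ≈ 246,498.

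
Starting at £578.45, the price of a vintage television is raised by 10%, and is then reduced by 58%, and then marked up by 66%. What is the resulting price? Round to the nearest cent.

Each change multiplies by a factor: 1.1 × 0.42 × 1.66 = 0.76692.
£578.45 × 0.76692 = £443.624874 ≈ £443.62.

£443.62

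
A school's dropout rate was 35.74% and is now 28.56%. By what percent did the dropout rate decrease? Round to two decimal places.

The change is 28.56 − 35.74 = -7.18 percentage points.
Relative to the original 35.74%, that is -7.18 ÷ 35.74 ≈ -20.09%.
So the dropout rate fell by 20.09%.

20.09%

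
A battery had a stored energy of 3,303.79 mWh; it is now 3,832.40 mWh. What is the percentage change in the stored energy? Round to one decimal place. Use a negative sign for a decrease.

Change: 3,832.40 − 3,303.79 = 528.61.
Relative to the original: 528.61 ÷ 3,303.79 ≈ 16.0%.

16.0%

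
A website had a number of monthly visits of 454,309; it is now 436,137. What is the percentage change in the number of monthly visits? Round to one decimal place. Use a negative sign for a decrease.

-4.0%

Change: 436,137 − 454,309 = -18,172.
Relative to the original: -18,172 ÷ 454,309 ≈ -4.0%.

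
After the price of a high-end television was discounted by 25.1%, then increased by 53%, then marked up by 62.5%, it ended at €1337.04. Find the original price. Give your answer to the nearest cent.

€717.99

The overall multiplier applied was 0.749 × 1.53 × 1.625 = 1.86220125.
So the original price was €1337.04 ÷ 1.86220125 ≈ €717.99.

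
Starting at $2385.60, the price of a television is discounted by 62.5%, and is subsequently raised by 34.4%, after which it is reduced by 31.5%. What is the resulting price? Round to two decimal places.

After the 62.5% decrease: $2385.60 × 0.375 = $894.6.
After the 34.4% increase: $894.6 × 1.344 = $1202.3424.
31.5% decrease: $1202.3424 × 0.685 = $823.604544 ≈ $823.60.

$823.60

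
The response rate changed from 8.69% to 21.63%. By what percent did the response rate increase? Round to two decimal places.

The change is 21.63 − 8.69 = 12.94 percentage points.
Relative to the original 8.69%, that is 12.94 ÷ 8.69 ≈ 148.91%.
So the response rate rose by 148.91%.

148.91%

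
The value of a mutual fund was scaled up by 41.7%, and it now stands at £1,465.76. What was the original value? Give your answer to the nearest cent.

The overall multiplier applied was 1.417.
So the original value was £1,465.76 ÷ 1.417 ≈ £1,034.41.

£1,034.41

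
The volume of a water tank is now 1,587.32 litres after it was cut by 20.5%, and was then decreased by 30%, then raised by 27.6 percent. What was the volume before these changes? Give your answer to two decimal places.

2,235.37 litres

Undoing the 27.6% increase: 1,587.32 ÷ 1.276 ≈ 1243.981191.
Undoing the 30% decrease: 1243.981191 ÷ 0.7 ≈ 1777.115987.
Undoing the 20.5% decrease: 1777.115987 ÷ 0.795 ≈ 2,235.37 litres.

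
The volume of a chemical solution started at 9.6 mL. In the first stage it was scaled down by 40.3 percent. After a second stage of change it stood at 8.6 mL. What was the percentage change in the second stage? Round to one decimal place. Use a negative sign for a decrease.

50.1%

After the first stage: 9.6 × 0.597 = 5.7312.
Second-stage multiplier: 8.6 ÷ 5.7312 ≈ 1.50056.
That is a change of 50.1%.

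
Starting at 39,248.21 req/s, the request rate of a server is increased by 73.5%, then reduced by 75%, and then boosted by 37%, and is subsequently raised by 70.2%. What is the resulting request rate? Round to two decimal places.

39,695.33 req/s

Each change multiplies by a factor: 1.735 × 0.25 × 1.37 × 1.702 = 1.011392225.
39,248.21 × 1.011392225 = 39695.33443916725 ≈ 39,695.33.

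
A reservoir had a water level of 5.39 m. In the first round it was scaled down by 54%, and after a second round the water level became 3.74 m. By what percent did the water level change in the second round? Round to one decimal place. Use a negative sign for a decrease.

After the first round: 5.39 × 0.46 = 2.4794.
Second-round multiplier: 3.74 ÷ 2.4794 ≈ 1.50843.
That is a change of 50.8%.

50.8%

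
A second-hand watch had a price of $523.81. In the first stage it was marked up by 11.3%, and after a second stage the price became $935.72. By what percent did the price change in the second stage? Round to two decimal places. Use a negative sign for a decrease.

60.50%

After the first stage: $523.81 × 1.113 = $583.00053.
Second-stage multiplier: $935.72 ÷ $583.00053 ≈ 1.605007.
That is a change of 60.50%.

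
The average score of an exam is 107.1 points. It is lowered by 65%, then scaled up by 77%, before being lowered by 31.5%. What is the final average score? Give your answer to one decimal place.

45.4 points

Each change multiplies by a factor: 0.35 × 1.77 × 0.685 = 0.4243575.
107.1 × 0.4243575 = 45.44868825 ≈ 45.4.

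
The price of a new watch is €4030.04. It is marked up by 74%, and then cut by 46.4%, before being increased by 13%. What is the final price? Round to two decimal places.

€4247.19

Apply the 74% increase: €4030.04 × 1.74 = €7012.2696.
46.4% decrease: €7012.2696 × 0.536 = €3758.5765056.
13% increase: €3758.5765056 × 1.13 = €4247.191451328 ≈ €4247.19.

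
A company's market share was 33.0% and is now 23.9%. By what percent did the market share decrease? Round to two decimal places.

27.58%

The change is 23.9 − 33.0 = -9.1 percentage points.
Relative to the original 33.0%, that is -9.1 ÷ 33.0 ≈ -27.58%.
So the market share fell by 27.58%.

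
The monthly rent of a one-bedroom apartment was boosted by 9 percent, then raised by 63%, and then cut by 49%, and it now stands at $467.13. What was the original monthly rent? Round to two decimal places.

The overall multiplier applied was 1.09 × 1.63 × 0.51 = 0.906117.
So the original monthly rent was $467.13 ÷ 0.906117 ≈ $515.53.

$515.53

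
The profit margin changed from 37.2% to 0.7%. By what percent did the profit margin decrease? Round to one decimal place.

98.1%

The change is 0.7 − 37.2 = -36.5 percentage points.
Relative to the original 37.2%, that is -36.5 ÷ 37.2 ≈ -98.1%.
So the profit margin fell by 98.1%.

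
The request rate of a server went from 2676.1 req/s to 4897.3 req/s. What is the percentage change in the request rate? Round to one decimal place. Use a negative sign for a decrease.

Change: 4897.3 − 2676.1 = 2221.2.
Relative to the original: 2221.2 ÷ 2676.1 ≈ 83.0%.

83.0%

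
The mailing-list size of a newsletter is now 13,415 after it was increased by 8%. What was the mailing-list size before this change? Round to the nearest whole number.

The overall multiplier applied was 1.08.
So the original mailing-list size was 13,415 ÷ 1.08 ≈ 12,421.

12,421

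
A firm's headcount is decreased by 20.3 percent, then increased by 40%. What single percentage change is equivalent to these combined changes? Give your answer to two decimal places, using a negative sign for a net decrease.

11.58%

The combined multiplier is 0.797 × 1.4 = 1.1158.
That corresponds to an increase of 11.58%.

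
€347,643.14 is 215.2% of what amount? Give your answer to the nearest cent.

€347,643.14 ÷ 2.152 ≈ €161,544.21.

€161,544.21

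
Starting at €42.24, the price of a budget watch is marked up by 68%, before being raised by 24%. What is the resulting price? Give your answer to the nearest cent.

€87.99

After the 68% increase: €42.24 × 1.68 = €70.9632.
24% increase: €70.9632 × 1.24 = €87.994368 ≈ €87.99.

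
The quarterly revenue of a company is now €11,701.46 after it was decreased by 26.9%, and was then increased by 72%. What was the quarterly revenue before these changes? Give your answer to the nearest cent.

Undoing the 72% increase: €11,701.46 ÷ 1.72 ≈ €6803.174419.
Undoing the 26.9% decrease: €6803.174419 ÷ 0.731 ≈ €9,306.67.

€9,306.67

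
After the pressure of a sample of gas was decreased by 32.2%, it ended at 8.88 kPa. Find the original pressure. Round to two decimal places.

The overall multiplier applied was 0.678.
So the original pressure was 8.88 ÷ 0.678 ≈ 13.10 kPa.

13.10 kPa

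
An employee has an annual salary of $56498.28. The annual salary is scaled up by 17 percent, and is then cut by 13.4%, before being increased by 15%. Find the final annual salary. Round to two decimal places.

After the 17% increase: $56498.28 × 1.17 = $66102.9876.
Apply the 13.4% decrease: $66102.9876 × 0.866 = $57245.1872616.
After the 15% increase: $57245.1872616 × 1.15 = $65831.96535084 ≈ $65831.97.

$65831.97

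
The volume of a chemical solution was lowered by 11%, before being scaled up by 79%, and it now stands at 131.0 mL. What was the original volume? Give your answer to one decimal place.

82.2 mL

The overall multiplier applied was 0.89 × 1.79 = 1.5931.
So the original volume was 131.0 ÷ 1.5931 ≈ 82.2 mL.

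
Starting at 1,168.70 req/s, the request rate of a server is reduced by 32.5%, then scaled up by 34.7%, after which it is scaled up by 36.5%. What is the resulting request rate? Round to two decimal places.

1,450.46 req/s

Each change multiplies by a factor: 0.675 × 1.347 × 1.365 = 1.241092125.
1,168.70 × 1.241092125 = 1450.4643664875 ≈ 1,450.46.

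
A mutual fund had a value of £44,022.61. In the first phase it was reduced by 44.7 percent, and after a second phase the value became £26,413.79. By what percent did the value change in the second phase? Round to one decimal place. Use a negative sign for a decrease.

8.5%

After the first phase: £44,022.61 × 0.553 = £24344.50333.
Second-phase multiplier: £26,413.79 ÷ £24344.50333 ≈ 1.085.
That is a change of 8.5%.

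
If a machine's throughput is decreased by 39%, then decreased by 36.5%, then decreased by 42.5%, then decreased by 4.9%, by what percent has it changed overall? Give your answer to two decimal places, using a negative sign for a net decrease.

The combined multiplier is 0.61 × 0.635 × 0.575 × 0.951 = 0.21181266375.
That corresponds to a decrease of 78.82%.

-78.82%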